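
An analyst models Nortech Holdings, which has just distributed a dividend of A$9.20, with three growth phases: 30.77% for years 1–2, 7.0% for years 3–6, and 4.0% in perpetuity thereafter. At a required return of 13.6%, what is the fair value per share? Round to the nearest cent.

Three-stage DDM. Project D₁…D_6; terminal Gordon value at t=6 with g = 0.04; discount at r = 0.136.
D_1 = 12.0308
D_2 = 15.7327
D_3 = 16.8340
D_4 = 18.0124
D_5 = 19.2733
D_6 = 20.6224
TV_6 = 21.4473/(0.136−0.04) = 223.4093
P₀ = Σ Dₜ/(1+r)ᵗ + TV_6/(1+r)^6 = 168.8151

A$168.82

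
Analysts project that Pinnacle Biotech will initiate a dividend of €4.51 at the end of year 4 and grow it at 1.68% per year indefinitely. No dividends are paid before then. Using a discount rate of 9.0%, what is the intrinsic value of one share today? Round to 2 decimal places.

€47.58

Deferred-dividend DDM. At t=3 the remaining stream is a growing perpetuity with first payment D_4 = 4.51.
V_3 = D_4/(r−g) = 4.51/(0.09−0.0168) = 61.6120
P₀ = V_3/(1+r)^3 = 61.6120/(1+0.09)^3 = 47.5758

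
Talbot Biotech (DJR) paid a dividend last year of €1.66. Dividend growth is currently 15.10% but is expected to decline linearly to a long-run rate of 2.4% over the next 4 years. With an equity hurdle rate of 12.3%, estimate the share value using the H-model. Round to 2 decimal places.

H-model: P₀ = D₀[(1+g_L) + H(g_S−g_L)]/(r−g_L), with H = 4/2 = 2.
P₀ = 1.66 × [(1+0.024) + 2×(0.151−0.024)] / (0.123−0.024)
   = 1.66 × 1.2780 / 0.099 = 21.4291

€21.43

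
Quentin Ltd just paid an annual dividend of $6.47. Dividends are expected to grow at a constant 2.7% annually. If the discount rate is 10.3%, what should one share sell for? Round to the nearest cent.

$87.43

Gordon growth model: P₀ = D₁/(r − g). D₁ = 6.47 × (1 + 0.027) = 6.6447.
P₀ = 6.6447 / (0.103 − 0.027) = 6.6447 / 0.076 = 87.4301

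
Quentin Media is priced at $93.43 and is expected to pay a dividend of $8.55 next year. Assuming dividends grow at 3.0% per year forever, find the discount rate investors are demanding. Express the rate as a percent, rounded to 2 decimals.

Rearranging the constant-growth DDM: r = D₁/P₀ + g.
r = 8.5500 / 93.43 + 0.03 = 0.09151 + 0.03 = 0.12151

12.15%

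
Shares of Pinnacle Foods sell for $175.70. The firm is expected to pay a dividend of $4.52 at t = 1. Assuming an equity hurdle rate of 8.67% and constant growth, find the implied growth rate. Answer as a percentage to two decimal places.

From P₀ = D₁/(r − g), the implied growth is g = r − D₁/P₀.
g = 0.0867 − 4.52/175.70 = 0.0867 − 0.02573 = 0.06097

6.10%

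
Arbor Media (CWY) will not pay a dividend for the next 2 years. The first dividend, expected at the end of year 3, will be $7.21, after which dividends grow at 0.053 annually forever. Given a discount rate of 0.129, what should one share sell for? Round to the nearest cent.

$74.43

Deferred-dividend DDM. At t=2 the remaining stream is a growing perpetuity with first payment D_3 = 7.21.
V_2 = D_3/(r−g) = 7.21/(0.129−0.053) = 94.8684
P₀ = V_2/(1+r)^2 = 94.8684/(1+0.129)^2 = 74.4276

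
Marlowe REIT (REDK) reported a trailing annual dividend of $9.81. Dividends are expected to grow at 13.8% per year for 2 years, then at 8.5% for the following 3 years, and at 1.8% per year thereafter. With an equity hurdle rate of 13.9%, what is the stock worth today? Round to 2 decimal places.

$117.49

Three-stage DDM. Project D₁…D_5; terminal Gordon value at t=5 with g = 0.018; discount at r = 0.139.
D_1 = 11.1638
D_2 = 12.7044
D_3 = 13.7843
D_4 = 14.9559
D_5 = 16.2272
TV_5 = 16.5193/(0.139−0.018) = 136.5228
P₀ = Σ Dₜ/(1+r)ᵗ + TV_5/(1+r)^5 = 117.4913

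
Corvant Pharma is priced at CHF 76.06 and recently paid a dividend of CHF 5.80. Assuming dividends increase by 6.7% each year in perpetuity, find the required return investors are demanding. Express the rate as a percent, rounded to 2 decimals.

Rearranging the constant-growth DDM: r = D₁/P₀ + g.
D₁ = 5.80 × (1 + 0.067) = 6.1886.
r = 6.1886 / 76.06 + 0.067 = 0.08136 + 0.067 = 0.14836

14.84%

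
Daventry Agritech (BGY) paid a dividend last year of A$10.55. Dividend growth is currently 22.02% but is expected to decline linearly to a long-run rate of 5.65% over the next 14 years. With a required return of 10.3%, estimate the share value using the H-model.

A$499.68

H-model: P₀ = D₀[(1+g_L) + H(g_S−g_L)]/(r−g_L), with H = 14/2 = 7.
P₀ = 10.55 × [(1+0.0565) + 7×(0.2202−0.0565)] / (0.103−0.0565)
   = 10.55 × 2.2024 / 0.0465 = 499.6843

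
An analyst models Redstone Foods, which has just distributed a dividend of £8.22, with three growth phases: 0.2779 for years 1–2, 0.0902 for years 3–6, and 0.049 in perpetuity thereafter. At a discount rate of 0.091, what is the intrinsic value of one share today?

Three-stage DDM. Project D₁…D_6; terminal Gordon value at t=6 with g = 0.049; discount at r = 0.091.
D_1 = 10.5043
D_2 = 13.4235
D_3 = 14.6343
D_4 = 15.9543
D_5 = 17.3934
D_6 = 18.9623
TV_6 = 19.8914/(0.091−0.049) = 473.6052
P₀ = Σ Dₜ/(1+r)ᵗ + TV_6/(1+r)^6 = 346.7793

£346.78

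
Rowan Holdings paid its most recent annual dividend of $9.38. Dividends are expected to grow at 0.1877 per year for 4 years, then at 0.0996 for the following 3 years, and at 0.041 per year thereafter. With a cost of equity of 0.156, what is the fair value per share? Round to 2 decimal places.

$149.99

Three-stage DDM. Project D₁…D_7; terminal Gordon value at t=7 with g = 0.041; discount at r = 0.156.
D_1 = 11.1406
D_2 = 13.2317
D_3 = 15.7153
D_4 = 18.6651
D_5 = 20.5241
D_6 = 22.5683
D_7 = 24.8161
TV_7 = 25.8336/(0.156−0.041) = 224.6399
P₀ = Σ Dₜ/(1+r)ᵗ + TV_7/(1+r)^7 = 149.9879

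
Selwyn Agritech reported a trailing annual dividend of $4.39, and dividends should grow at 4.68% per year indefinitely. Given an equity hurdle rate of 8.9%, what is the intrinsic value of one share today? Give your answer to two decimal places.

Gordon growth model: P₀ = D₁/(r − g). D₁ = 4.39 × (1 + 0.0468) = 4.5955.
P₀ = 4.5955 / (0.089 − 0.0468) = 4.5955 / 0.0422 = 108.8970

$108.90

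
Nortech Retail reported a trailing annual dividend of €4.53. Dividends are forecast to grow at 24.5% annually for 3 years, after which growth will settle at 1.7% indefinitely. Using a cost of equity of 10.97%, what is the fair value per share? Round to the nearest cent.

Two-stage DDM. Project D₁…D_3 at 0.245, terminal growth 0.017, discount at r = 0.1097.
D_1 = 5.6399
D_2 = 7.0216
D_3 = 8.7419
Terminal value at t=3: TV = D_4/(r−g) = 8.8905/(0.1097−0.017) = 95.9064
P₀ = 5.6399/(1+0.1097)^1 + 7.0216/(1+0.1097)^2 + 8.7419/(1+0.1097)^3 + 95.9064/(1+0.1097)^3 = 87.3643

€87.36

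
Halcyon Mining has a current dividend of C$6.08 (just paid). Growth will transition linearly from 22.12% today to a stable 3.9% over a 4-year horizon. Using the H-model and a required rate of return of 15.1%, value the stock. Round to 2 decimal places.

H-model: P₀ = D₀[(1+g_L) + H(g_S−g_L)]/(r−g_L), with H = 4/2 = 2.
P₀ = 6.08 × [(1+0.039) + 2×(0.2212−0.039)] / (0.151−0.039)
   = 6.08 × 1.4034 / 0.112 = 76.1846

C$76.18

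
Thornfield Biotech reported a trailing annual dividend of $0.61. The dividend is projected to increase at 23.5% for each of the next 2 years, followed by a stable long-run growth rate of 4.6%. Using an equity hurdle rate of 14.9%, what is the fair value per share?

$8.52

Two-stage DDM. Project D₁…D_2 at 0.235, terminal growth 0.046, discount at r = 0.149.
D_1 = 0.7533
D_2 = 0.9304
Terminal value at t=2: TV = D_3/(r−g) = 0.9732/(0.149−0.046) = 9.4484
P₀ = 0.7533/(1+0.149)^1 + 0.9304/(1+0.149)^2 + 9.4484/(1+0.149)^2 = 8.5172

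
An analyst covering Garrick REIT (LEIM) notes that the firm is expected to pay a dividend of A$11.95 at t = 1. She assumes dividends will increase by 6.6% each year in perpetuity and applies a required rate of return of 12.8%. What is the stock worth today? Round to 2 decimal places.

A$192.74

Gordon growth model: P₀ = D₁/(r − g), with D₁ = 11.95 given directly.
P₀ = 11.9500 / (0.128 − 0.066) = 11.9500 / 0.062 = 192.7419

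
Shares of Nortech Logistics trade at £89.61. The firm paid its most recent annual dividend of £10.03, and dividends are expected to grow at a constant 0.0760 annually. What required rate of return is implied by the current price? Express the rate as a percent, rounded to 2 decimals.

19.64%

Rearranging the constant-growth DDM: r = D₁/P₀ + g.
D₁ = 10.03 × (1 + 0.076) = 10.7923.
r = 10.7923 / 89.61 + 0.076 = 0.12044 + 0.076 = 0.19644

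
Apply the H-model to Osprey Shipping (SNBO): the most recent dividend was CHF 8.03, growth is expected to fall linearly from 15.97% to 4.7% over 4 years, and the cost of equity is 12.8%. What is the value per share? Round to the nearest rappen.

H-model: P₀ = D₀[(1+g_L) + H(g_S−g_L)]/(r−g_L), with H = 4/2 = 2.
P₀ = 8.03 × [(1+0.047) + 2×(0.1597−0.047)] / (0.128−0.047)
   = 8.03 × 1.2724 / 0.081 = 126.1404

CHF 126.14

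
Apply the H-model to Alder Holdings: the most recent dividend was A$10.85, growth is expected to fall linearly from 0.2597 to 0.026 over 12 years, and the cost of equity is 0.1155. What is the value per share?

H-model: P₀ = D₀[(1+g_L) + H(g_S−g_L)]/(r−g_L), with H = 12/2 = 6.
P₀ = 10.85 × [(1+0.026) + 6×(0.2597−0.026)] / (0.1155−0.026)
   = 10.85 × 2.4282 / 0.0895 = 294.3684

A$294.37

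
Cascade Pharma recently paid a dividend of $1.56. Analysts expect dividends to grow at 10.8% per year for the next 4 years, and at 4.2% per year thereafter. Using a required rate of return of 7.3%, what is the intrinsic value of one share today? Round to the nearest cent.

$66.39

Two-stage DDM. Project D₁…D_4 at 0.108, terminal growth 0.042, discount at r = 0.073.
D_1 = 1.7285
D_2 = 1.9152
D_3 = 2.1220
D_4 = 2.3512
Terminal value at t=4: TV = D_5/(r−g) = 2.4499/(0.073−0.042) = 79.0296
P₀ = 1.7285/(1+0.073)^1 + 1.9152/(1+0.073)^2 + 2.1220/(1+0.073)^3 + 2.3512/(1+0.073)^4 + 79.0296/(1+0.073)^4 = 66.3856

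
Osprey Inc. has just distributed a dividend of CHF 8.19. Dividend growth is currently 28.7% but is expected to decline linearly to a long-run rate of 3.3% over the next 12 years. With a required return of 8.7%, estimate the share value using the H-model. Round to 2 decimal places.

H-model: P₀ = D₀[(1+g_L) + H(g_S−g_L)]/(r−g_L), with H = 12/2 = 6.
P₀ = 8.19 × [(1+0.033) + 6×(0.287−0.033)] / (0.087−0.033)
   = 8.19 × 2.5570 / 0.054 = 387.8117

CHF 387.81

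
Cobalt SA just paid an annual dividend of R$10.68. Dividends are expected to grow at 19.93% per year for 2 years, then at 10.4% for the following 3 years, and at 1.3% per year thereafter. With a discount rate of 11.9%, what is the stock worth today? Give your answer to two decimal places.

Three-stage DDM. Project D₁…D_5; terminal Gordon value at t=5 with g = 0.013; discount at r = 0.119.
D_1 = 12.8085
D_2 = 15.3613
D_3 = 16.9588
D_4 = 18.7226
D_5 = 20.6697
TV_5 = 20.9384/(0.119−0.013) = 197.5321
P₀ = Σ Dₜ/(1+r)ᵗ + TV_5/(1+r)^5 = 172.1265

R$172.13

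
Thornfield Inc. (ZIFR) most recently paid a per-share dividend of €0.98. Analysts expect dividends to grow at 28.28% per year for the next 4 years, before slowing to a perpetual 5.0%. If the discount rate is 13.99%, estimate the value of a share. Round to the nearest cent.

€23.67

Two-stage DDM. Project D₁…D_4 at 0.2828, terminal growth 0.05, discount at r = 0.1399.
D_1 = 1.2571
D_2 = 1.6127
D_3 = 2.0687
D_4 = 2.6538
Terminal value at t=4: TV = D_5/(r−g) = 2.7864/(0.1399−0.05) = 30.9950
P₀ = 1.2571/(1+0.1399)^1 + 1.6127/(1+0.1399)^2 + 2.0687/(1+0.1399)^3 + 2.6538/(1+0.1399)^4 + 30.9950/(1+0.1399)^4 = 23.6704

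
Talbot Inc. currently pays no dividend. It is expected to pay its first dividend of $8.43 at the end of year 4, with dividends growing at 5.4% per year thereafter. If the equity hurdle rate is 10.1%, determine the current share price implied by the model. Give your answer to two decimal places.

Deferred-dividend DDM. At t=3 the remaining stream is a growing perpetuity with first payment D_4 = 8.43.
V_3 = D_4/(r−g) = 8.43/(0.101−0.054) = 179.3617
P₀ = V_3/(1+r)^3 = 179.3617/(1+0.101)^3 = 134.3902

$134.39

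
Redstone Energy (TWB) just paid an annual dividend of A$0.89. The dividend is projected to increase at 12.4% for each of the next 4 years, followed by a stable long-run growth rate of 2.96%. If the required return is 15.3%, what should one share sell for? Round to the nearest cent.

A$10.05

Two-stage DDM. Project D₁…D_4 at 0.124, terminal growth 0.0296, discount at r = 0.153.
D_1 = 1.0004
D_2 = 1.1244
D_3 = 1.2638
D_4 = 1.4205
Terminal value at t=4: TV = D_5/(r−g) = 1.4626/(0.153−0.0296) = 11.8525
P₀ = 1.0004/(1+0.153)^1 + 1.1244/(1+0.153)^2 + 1.2638/(1+0.153)^3 + 1.4205/(1+0.153)^4 + 11.8525/(1+0.153)^4 = 10.0481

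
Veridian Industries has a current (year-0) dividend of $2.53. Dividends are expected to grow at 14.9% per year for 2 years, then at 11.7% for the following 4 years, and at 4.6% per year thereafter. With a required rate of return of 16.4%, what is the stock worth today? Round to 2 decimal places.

$32.40

Three-stage DDM. Project D₁…D_6; terminal Gordon value at t=6 with g = 0.046; discount at r = 0.164.
D_1 = 2.9070
D_2 = 3.3401
D_3 = 3.7309
D_4 = 4.1674
D_5 = 4.6550
D_6 = 5.1996
TV_6 = 5.4388/(0.164−0.046) = 46.0917
P₀ = Σ Dₜ/(1+r)ᵗ + TV_6/(1+r)^6 = 32.3987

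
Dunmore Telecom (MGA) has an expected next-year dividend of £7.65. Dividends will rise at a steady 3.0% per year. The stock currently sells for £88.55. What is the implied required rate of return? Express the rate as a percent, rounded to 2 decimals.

11.64%

Rearranging the constant-growth DDM: r = D₁/P₀ + g.
r = 7.6500 / 88.55 + 0.03 = 0.08639 + 0.03 = 0.11639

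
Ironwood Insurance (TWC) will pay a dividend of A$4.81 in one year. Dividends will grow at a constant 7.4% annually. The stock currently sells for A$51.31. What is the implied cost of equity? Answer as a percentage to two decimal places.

Rearranging the constant-growth DDM: r = D₁/P₀ + g.
r = 4.8100 / 51.31 + 0.074 = 0.09374 + 0.074 = 0.16774

16.77%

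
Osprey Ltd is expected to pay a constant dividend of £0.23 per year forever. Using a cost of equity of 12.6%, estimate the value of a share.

Zero-growth DDM (perpetuity): P₀ = D/r = 0.23 / 0.126 = 1.8254

£1.83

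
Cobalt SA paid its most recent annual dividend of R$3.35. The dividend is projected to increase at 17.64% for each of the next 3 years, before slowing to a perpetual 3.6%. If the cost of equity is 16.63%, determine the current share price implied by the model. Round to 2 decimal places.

Two-stage DDM. Project D₁…D_3 at 0.1764, terminal growth 0.036, discount at r = 0.1663.
D_1 = 3.9409
D_2 = 4.6361
D_3 = 5.4539
Terminal value at t=3: TV = D_4/(r−g) = 5.6503/(0.1663−0.036) = 43.3636
P₀ = 3.9409/(1+0.1663)^1 + 4.6361/(1+0.1663)^2 + 5.4539/(1+0.1663)^3 + 43.3636/(1+0.1663)^3 = 37.5585

R$37.56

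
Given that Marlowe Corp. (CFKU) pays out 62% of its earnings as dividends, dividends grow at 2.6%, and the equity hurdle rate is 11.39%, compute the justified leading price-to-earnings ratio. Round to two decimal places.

Justified leading P/E = b/(r−g) = 0.62/(0.1139−0.026) = 7.0535

7.05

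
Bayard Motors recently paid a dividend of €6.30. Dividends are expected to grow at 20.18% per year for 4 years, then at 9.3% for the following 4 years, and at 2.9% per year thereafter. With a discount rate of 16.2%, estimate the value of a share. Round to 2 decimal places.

Three-stage DDM. Project D₁…D_8; terminal Gordon value at t=8 with g = 0.029; discount at r = 0.162.
D_1 = 7.5713
D_2 = 9.0992
D_3 = 10.9355
D_4 = 13.1422
D_5 = 14.3645
D_6 = 15.7004
D_7 = 17.1605
D_8 = 18.7564
TV_8 = 19.3004/(0.162−0.029) = 145.1155
P₀ = Σ Dₜ/(1+r)ᵗ + TV_8/(1+r)^8 = 95.8914

€95.89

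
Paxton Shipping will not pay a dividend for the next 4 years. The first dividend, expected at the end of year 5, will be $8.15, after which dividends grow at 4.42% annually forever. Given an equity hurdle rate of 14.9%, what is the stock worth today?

Deferred-dividend DDM. At t=4 the remaining stream is a growing perpetuity with first payment D_5 = 8.15.
V_4 = D_5/(r−g) = 8.15/(0.149−0.0442) = 77.7672
P₀ = V_4/(1+r)^4 = 77.7672/(1+0.149)^4 = 44.6186

$44.62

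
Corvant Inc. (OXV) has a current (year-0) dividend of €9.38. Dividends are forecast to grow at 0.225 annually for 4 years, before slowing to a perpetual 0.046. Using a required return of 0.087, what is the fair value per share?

Two-stage DDM. Project D₁…D_4 at 0.225, terminal growth 0.046, discount at r = 0.087.
D_1 = 11.4905
D_2 = 14.0759
D_3 = 17.2429
D_4 = 21.1226
Terminal value at t=4: TV = D_5/(r−g) = 22.0942/(0.087−0.046) = 538.8837
P₀ = 11.4905/(1+0.087)^1 + 14.0759/(1+0.087)^2 + 17.2429/(1+0.087)^3 + 21.1226/(1+0.087)^4 + 538.8837/(1+0.087)^4 = 437.0293

€437.03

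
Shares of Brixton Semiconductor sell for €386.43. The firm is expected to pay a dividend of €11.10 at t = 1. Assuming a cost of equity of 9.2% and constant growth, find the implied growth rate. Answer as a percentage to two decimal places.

From P₀ = D₁/(r − g), the implied growth is g = r − D₁/P₀.
g = 0.092 − 11.10/386.43 = 0.092 − 0.02872 = 0.06328

6.33%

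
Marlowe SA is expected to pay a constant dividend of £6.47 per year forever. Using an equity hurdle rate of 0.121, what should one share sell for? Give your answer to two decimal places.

£53.47

Zero-growth DDM (perpetuity): P₀ = D/r = 6.47 / 0.121 = 53.4711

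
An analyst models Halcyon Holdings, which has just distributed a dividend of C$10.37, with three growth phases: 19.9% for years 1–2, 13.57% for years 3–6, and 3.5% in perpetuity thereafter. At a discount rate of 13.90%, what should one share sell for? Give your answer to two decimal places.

Three-stage DDM. Project D₁…D_6; terminal Gordon value at t=6 with g = 0.035; discount at r = 0.139.
D_1 = 12.4336
D_2 = 14.9079
D_3 = 16.9309
D_4 = 19.2285
D_5 = 21.8378
D_6 = 24.8011
TV_6 = 25.6692/(0.139−0.035) = 246.8190
P₀ = Σ Dₜ/(1+r)ᵗ + TV_6/(1+r)^6 = 181.0819

C$181.08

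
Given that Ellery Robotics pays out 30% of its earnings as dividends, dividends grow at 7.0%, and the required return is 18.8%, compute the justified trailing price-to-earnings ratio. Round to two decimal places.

Justified trailing P/E = b(1+g)/(r−g) = 0.30×(1+0.07)/(0.188−0.07) = 2.7203

2.72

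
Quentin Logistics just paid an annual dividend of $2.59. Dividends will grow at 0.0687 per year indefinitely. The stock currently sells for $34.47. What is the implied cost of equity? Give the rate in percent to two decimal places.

Rearranging the constant-growth DDM: r = D₁/P₀ + g.
D₁ = 2.59 × (1 + 0.0687) = 2.7679.
r = 2.7679 / 34.47 + 0.0687 = 0.08030 + 0.0687 = 0.14900

14.90%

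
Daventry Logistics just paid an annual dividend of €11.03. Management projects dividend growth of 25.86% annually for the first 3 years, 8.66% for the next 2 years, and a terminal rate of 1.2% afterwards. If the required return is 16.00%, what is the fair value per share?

Three-stage DDM. Project D₁…D_5; terminal Gordon value at t=5 with g = 0.012; discount at r = 0.16.
D_1 = 13.8824
D_2 = 17.4723
D_3 = 21.9907
D_4 = 23.8951
D_5 = 25.9644
TV_5 = 26.2760/(0.16−0.012) = 177.5403
P₀ = Σ Dₜ/(1+r)ᵗ + TV_5/(1+r)^5 = 149.1291

€149.13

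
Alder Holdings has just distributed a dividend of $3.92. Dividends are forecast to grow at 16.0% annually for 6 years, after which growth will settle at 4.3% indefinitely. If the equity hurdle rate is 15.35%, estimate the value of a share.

$62.26

Two-stage DDM. Project D₁…D_6 at 0.16, terminal growth 0.043, discount at r = 0.1535.
D_1 = 4.5472
D_2 = 5.2748
D_3 = 6.1187
D_4 = 7.0977
D_5 = 8.2333
D_6 = 9.5507
Terminal value at t=6: TV = D_7/(r−g) = 9.9614/(0.1535−0.043) = 90.1480
P₀ = 4.5472/(1+0.1535)^1 + 5.2748/(1+0.1535)^2 + 6.1187/(1+0.1535)^3 + 7.0977/(1+0.1535)^4 + 8.2333/(1+0.1535)^5 + 9.5507/(1+0.1535)^6 + 90.1480/(1+0.1535)^6 = 62.2575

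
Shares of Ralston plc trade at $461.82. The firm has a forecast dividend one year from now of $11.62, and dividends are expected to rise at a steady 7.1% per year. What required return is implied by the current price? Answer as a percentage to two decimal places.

Rearranging the constant-growth DDM: r = D₁/P₀ + g.
r = 11.6200 / 461.82 + 0.071 = 0.02516 + 0.071 = 0.09616

9.62%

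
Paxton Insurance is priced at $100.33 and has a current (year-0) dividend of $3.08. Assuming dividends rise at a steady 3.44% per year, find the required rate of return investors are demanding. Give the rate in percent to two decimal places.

Rearranging the constant-growth DDM: r = D₁/P₀ + g.
D₁ = 3.08 × (1 + 0.0344) = 3.1860.
r = 3.1860 / 100.33 + 0.0344 = 0.03175 + 0.0344 = 0.06615

6.62%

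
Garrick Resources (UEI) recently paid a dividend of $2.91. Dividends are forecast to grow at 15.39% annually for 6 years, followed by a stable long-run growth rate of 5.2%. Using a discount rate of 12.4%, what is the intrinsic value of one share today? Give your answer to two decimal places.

$68.93

Two-stage DDM. Project D₁…D_6 at 0.1539, terminal growth 0.052, discount at r = 0.124.
D_1 = 3.3578
D_2 = 3.8746
D_3 = 4.4709
D_4 = 5.1590
D_5 = 5.9530
D_6 = 6.8691
Terminal value at t=6: TV = D_7/(r−g) = 7.2263/(0.124−0.052) = 100.3657
P₀ = 3.3578/(1+0.124)^1 + 3.8746/(1+0.124)^2 + 4.4709/(1+0.124)^3 + 5.1590/(1+0.124)^4 + 5.9530/(1+0.124)^5 + 6.8691/(1+0.124)^6 + 100.3657/(1+0.124)^6 = 68.9319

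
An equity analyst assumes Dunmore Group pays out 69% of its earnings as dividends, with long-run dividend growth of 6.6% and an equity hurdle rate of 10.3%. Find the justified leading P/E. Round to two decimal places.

18.65

Justified leading P/E = b/(r−g) = 0.69/(0.103−0.066) = 18.6486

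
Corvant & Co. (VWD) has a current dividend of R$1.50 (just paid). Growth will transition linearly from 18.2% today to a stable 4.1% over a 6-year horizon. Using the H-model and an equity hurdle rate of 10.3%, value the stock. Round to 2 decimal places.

R$35.42

H-model: P₀ = D₀[(1+g_L) + H(g_S−g_L)]/(r−g_L), with H = 6/2 = 3.
P₀ = 1.50 × [(1+0.041) + 3×(0.182−0.041)] / (0.103−0.041)
   = 1.50 × 1.4640 / 0.062 = 35.4194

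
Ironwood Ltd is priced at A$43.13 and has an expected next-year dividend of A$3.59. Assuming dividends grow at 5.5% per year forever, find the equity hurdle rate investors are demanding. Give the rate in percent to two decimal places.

Rearranging the constant-growth DDM: r = D₁/P₀ + g.
r = 3.5900 / 43.13 + 0.055 = 0.08324 + 0.055 = 0.13824

13.82%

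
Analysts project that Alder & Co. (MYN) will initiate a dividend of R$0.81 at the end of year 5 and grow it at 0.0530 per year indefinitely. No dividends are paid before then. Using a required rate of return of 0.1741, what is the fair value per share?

Deferred-dividend DDM. At t=4 the remaining stream is a growing perpetuity with first payment D_5 = 0.81.
V_4 = D_5/(r−g) = 0.81/(0.1741−0.053) = 6.6887
P₀ = V_4/(1+r)^4 = 6.6887/(1+0.1741)^4 = 3.5198

R$3.52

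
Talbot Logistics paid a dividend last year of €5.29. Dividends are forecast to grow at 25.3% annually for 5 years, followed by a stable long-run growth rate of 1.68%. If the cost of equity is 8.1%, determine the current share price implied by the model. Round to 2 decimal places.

Two-stage DDM. Project D₁…D_5 at 0.253, terminal growth 0.0168, discount at r = 0.081.
D_1 = 6.6284
D_2 = 8.3053
D_3 = 10.4066
D_4 = 13.0395
D_5 = 16.3385
Terminal value at t=5: TV = D_6/(r−g) = 16.6129/(0.081−0.0168) = 258.7686
P₀ = 6.6284/(1+0.081)^1 + 8.3053/(1+0.081)^2 + 10.4066/(1+0.081)^3 + 13.0395/(1+0.081)^4 + 16.3385/(1+0.081)^5 + 258.7686/(1+0.081)^5 = 217.3950

€217.40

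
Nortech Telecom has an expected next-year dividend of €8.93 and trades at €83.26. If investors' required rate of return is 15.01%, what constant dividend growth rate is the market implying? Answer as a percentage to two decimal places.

From P₀ = D₁/(r − g), the implied growth is g = r − D₁/P₀.
g = 0.1501 − 8.93/83.26 = 0.1501 − 0.10725 = 0.04285

4.28%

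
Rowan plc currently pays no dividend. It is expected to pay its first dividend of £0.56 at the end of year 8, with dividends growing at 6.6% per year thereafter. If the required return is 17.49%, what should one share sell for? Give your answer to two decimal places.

£1.66

Deferred-dividend DDM. At t=7 the remaining stream is a growing perpetuity with first payment D_8 = 0.56.
V_7 = D_8/(r−g) = 0.56/(0.1749−0.066) = 5.1423
P₀ = V_7/(1+r)^7 = 5.1423/(1+0.1749)^7 = 1.6640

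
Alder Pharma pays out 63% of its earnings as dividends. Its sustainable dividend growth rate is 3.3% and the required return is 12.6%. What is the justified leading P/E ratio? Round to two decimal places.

Justified leading P/E = b/(r−g) = 0.63/(0.126−0.033) = 6.7742

6.77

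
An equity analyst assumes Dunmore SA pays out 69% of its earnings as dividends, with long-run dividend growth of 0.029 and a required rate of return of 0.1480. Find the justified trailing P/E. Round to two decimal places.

Justified trailing P/E = b(1+g)/(r−g) = 0.69×(1+0.029)/(0.148−0.029) = 5.9665

5.97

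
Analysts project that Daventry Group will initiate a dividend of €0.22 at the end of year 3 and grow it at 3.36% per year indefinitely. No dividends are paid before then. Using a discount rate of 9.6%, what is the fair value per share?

€2.94

Deferred-dividend DDM. At t=2 the remaining stream is a growing perpetuity with first payment D_3 = 0.22.
V_2 = D_3/(r−g) = 0.22/(0.096−0.0336) = 3.5256
P₀ = V_2/(1+r)^2 = 3.5256/(1+0.096)^2 = 2.9351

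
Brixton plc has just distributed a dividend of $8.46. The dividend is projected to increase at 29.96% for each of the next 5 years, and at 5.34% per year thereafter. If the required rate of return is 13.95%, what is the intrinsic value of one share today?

$263.57

Two-stage DDM. Project D₁…D_5 at 0.2996, terminal growth 0.0534, discount at r = 0.1395.
D_1 = 10.9946
D_2 = 14.2886
D_3 = 18.5695
D_4 = 24.1329
D_5 = 31.3631
Terminal value at t=5: TV = D_6/(r−g) = 33.0379/(0.1395−0.0534) = 383.7152
P₀ = 10.9946/(1+0.1395)^1 + 14.2886/(1+0.1395)^2 + 18.5695/(1+0.1395)^3 + 24.1329/(1+0.1395)^4 + 31.3631/(1+0.1395)^5 + 383.7152/(1+0.1395)^5 = 263.5690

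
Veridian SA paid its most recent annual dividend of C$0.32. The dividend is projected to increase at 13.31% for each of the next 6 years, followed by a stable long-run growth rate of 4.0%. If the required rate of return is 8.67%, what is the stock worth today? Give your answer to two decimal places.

Two-stage DDM. Project D₁…D_6 at 0.1331, terminal growth 0.04, discount at r = 0.0867.
D_1 = 0.3626
D_2 = 0.4109
D_3 = 0.4655
D_4 = 0.5275
D_5 = 0.5977
D_6 = 0.6773
Terminal value at t=6: TV = D_7/(r−g) = 0.7044/(0.0867−0.04) = 15.0826
P₀ = 0.3626/(1+0.0867)^1 + 0.4109/(1+0.0867)^2 + 0.4655/(1+0.0867)^3 + 0.5275/(1+0.0867)^4 + 0.5977/(1+0.0867)^5 + 0.6773/(1+0.0867)^6 + 15.0826/(1+0.0867)^6 = 11.3866

C$11.39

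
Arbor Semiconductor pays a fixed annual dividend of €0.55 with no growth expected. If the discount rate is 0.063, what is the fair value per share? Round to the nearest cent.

Zero-growth DDM (perpetuity): P₀ = D/r = 0.55 / 0.063 = 8.7302

€8.73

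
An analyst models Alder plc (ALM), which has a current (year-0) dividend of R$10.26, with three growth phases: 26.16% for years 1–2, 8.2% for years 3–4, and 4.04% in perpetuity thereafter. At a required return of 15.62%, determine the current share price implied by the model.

Three-stage DDM. Project D₁…D_4; terminal Gordon value at t=4 with g = 0.0404; discount at r = 0.1562.
D_1 = 12.9440
D_2 = 16.3302
D_3 = 17.6692
D_4 = 19.1181
TV_4 = 19.8905/(0.1562−0.0404) = 171.7659
P₀ = Σ Dₜ/(1+r)ᵗ + TV_4/(1+r)^4 = 141.6595

R$141.66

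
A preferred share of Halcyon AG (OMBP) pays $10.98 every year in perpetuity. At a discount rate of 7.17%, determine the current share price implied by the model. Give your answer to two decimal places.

Zero-growth DDM (perpetuity): P₀ = D/r = 10.98 / 0.0717 = 153.1381

$153.14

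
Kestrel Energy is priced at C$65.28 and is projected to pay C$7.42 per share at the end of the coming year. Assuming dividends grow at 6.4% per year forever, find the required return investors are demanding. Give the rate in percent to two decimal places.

17.77%

Rearranging the constant-growth DDM: r = D₁/P₀ + g.
r = 7.4200 / 65.28 + 0.064 = 0.11366 + 0.064 = 0.17766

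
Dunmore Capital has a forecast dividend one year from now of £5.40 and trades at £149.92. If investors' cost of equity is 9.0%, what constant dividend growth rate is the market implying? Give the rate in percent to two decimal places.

From P₀ = D₁/(r − g), the implied growth is g = r − D₁/P₀.
g = 0.09 − 5.40/149.92 = 0.09 − 0.03602 = 0.05398

5.40%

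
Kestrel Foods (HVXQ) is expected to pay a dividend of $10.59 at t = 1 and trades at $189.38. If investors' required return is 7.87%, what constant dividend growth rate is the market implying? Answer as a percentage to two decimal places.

From P₀ = D₁/(r − g), the implied growth is g = r − D₁/P₀.
g = 0.0787 − 10.59/189.38 = 0.0787 − 0.05592 = 0.02278

2.28%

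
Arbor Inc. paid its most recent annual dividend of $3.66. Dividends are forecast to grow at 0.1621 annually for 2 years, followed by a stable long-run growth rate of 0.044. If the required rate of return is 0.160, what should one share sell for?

$40.40

Two-stage DDM. Project D₁…D_2 at 0.1621, terminal growth 0.044, discount at r = 0.16.
D_1 = 4.2533
D_2 = 4.9427
Terminal value at t=2: TV = D_3/(r−g) = 5.1602/(0.16−0.044) = 44.4847
P₀ = 4.2533/(1+0.16)^1 + 4.9427/(1+0.16)^2 + 44.4847/(1+0.16)^2 = 40.3993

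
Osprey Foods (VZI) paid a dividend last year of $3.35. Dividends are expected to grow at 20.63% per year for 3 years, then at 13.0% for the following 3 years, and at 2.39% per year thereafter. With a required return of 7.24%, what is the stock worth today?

$146.44

Three-stage DDM. Project D₁…D_6; terminal Gordon value at t=6 with g = 0.0239; discount at r = 0.0724.
D_1 = 4.0411
D_2 = 4.8748
D_3 = 5.8805
D_4 = 6.6449
D_5 = 7.5088
D_6 = 8.4849
TV_6 = 8.6877/(0.0724−0.0239) = 179.1274
P₀ = Σ Dₜ/(1+r)ᵗ + TV_6/(1+r)^6 = 146.4379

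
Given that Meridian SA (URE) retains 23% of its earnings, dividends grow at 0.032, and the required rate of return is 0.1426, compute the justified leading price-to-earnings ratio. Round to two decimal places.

6.96

Payout ratio b = 1 − 0.23 = 0.77.
Justified leading P/E = b/(r−g) = 0.77/(0.1426−0.032) = 6.9620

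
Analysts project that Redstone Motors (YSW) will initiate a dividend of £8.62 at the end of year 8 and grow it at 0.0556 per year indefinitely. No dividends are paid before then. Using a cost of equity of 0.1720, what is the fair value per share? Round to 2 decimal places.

Deferred-dividend DDM. At t=7 the remaining stream is a growing perpetuity with first payment D_8 = 8.62.
V_7 = D_8/(r−g) = 8.62/(0.172−0.0556) = 74.0550
P₀ = V_7/(1+r)^7 = 74.0550/(1+0.172)^7 = 24.3815

£24.38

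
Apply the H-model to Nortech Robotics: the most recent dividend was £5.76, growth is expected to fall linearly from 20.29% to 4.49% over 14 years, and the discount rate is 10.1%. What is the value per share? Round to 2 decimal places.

£220.84

H-model: P₀ = D₀[(1+g_L) + H(g_S−g_L)]/(r−g_L), with H = 14/2 = 7.
P₀ = 5.76 × [(1+0.0449) + 7×(0.2029−0.0449)] / (0.101−0.0449)
   = 5.76 × 2.1509 / 0.0561 = 220.8411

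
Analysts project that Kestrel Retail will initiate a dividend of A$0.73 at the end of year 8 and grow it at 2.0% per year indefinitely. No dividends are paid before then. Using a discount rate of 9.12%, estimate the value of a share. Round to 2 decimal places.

Deferred-dividend DDM. At t=7 the remaining stream is a growing perpetuity with first payment D_8 = 0.73.
V_7 = D_8/(r−g) = 0.73/(0.0912−0.02) = 10.2528
P₀ = V_7/(1+r)^7 = 10.2528/(1+0.0912)^7 = 5.5656

A$5.57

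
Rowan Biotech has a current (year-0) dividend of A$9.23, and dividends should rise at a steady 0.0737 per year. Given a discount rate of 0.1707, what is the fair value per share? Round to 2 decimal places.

Gordon growth model: P₀ = D₁/(r − g). D₁ = 9.23 × (1 + 0.0737) = 9.9103.
P₀ = 9.9103 / (0.1707 − 0.0737) = 9.9103 / 0.097 = 102.1675

A$102.17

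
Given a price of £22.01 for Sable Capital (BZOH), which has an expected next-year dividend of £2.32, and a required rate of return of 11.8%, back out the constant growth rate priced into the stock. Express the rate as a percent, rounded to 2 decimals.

From P₀ = D₁/(r − g), the implied growth is g = r − D₁/P₀.
g = 0.118 − 2.32/22.01 = 0.118 − 0.10541 = 0.01259

1.26%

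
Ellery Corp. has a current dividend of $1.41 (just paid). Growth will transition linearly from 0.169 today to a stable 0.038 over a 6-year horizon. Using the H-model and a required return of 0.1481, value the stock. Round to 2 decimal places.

$18.33

H-model: P₀ = D₀[(1+g_L) + H(g_S−g_L)]/(r−g_L), with H = 6/2 = 3.
P₀ = 1.41 × [(1+0.038) + 3×(0.169−0.038)] / (0.1481−0.038)
   = 1.41 × 1.4310 / 0.1101 = 18.3262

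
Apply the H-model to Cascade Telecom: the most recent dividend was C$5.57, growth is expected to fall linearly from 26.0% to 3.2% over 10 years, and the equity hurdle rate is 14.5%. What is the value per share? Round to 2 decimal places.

C$107.06

H-model: P₀ = D₀[(1+g_L) + H(g_S−g_L)]/(r−g_L), with H = 10/2 = 5.
P₀ = 5.57 × [(1+0.032) + 5×(0.26−0.032)] / (0.145−0.032)
   = 5.57 × 2.1720 / 0.113 = 107.0623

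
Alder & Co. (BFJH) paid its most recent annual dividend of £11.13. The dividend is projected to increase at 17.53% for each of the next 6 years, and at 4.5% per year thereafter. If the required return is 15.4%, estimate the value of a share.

Two-stage DDM. Project D₁…D_6 at 0.1753, terminal growth 0.045, discount at r = 0.154.
D_1 = 13.0811
D_2 = 15.3742
D_3 = 18.0693
D_4 = 21.2369
D_5 = 24.9597
D_6 = 29.3351
Terminal value at t=6: TV = D_7/(r−g) = 30.6552/(0.154−0.045) = 281.2402
P₀ = 13.0811/(1+0.154)^1 + 15.3742/(1+0.154)^2 + 18.0693/(1+0.154)^3 + 21.2369/(1+0.154)^4 + 24.9597/(1+0.154)^5 + 29.3351/(1+0.154)^6 + 281.2402/(1+0.154)^6 = 190.3103

£190.31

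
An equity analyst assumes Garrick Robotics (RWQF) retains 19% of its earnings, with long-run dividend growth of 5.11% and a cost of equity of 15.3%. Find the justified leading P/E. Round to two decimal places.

7.95

Payout ratio b = 1 − 0.19 = 0.81.
Justified leading P/E = b/(r−g) = 0.81/(0.153−0.0511) = 7.9490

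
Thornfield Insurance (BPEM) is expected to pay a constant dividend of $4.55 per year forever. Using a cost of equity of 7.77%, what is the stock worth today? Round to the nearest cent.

Zero-growth DDM (perpetuity): P₀ = D/r = 4.55 / 0.0777 = 58.5586

$58.56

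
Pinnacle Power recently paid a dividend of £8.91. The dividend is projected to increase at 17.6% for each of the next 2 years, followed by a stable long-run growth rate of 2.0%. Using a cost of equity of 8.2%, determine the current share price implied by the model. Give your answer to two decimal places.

£193.37

Two-stage DDM. Project D₁…D_2 at 0.176, terminal growth 0.02, discount at r = 0.082.
D_1 = 10.4782
D_2 = 12.3223
Terminal value at t=2: TV = D_3/(r−g) = 12.5688/(0.082−0.02) = 202.7220
P₀ = 10.4782/(1+0.082)^1 + 12.3223/(1+0.082)^2 + 202.7220/(1+0.082)^2 = 193.3689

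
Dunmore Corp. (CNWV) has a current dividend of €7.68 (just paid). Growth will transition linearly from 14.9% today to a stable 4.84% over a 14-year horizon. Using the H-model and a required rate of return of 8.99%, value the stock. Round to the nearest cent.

H-model: P₀ = D₀[(1+g_L) + H(g_S−g_L)]/(r−g_L), with H = 14/2 = 7.
P₀ = 7.68 × [(1+0.0484) + 7×(0.149−0.0484)] / (0.0899−0.0484)
   = 7.68 × 1.7526 / 0.0415 = 324.3366

€324.34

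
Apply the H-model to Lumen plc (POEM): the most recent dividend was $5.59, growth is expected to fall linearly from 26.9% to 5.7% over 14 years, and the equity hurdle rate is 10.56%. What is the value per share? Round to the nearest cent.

H-model: P₀ = D₀[(1+g_L) + H(g_S−g_L)]/(r−g_L), with H = 14/2 = 7.
P₀ = 5.59 × [(1+0.057) + 7×(0.269−0.057)] / (0.1056−0.057)
   = 5.59 × 2.5410 / 0.0486 = 292.2673

$292.27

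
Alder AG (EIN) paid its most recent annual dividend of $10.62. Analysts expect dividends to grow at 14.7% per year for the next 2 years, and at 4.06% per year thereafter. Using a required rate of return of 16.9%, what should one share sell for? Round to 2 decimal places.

Two-stage DDM. Project D₁…D_2 at 0.147, terminal growth 0.0406, discount at r = 0.169.
D_1 = 12.1811
D_2 = 13.9718
Terminal value at t=2: TV = D_3/(r−g) = 14.5390/(0.169−0.0406) = 113.2323
P₀ = 12.1811/(1+0.169)^1 + 13.9718/(1+0.169)^2 + 113.2323/(1+0.169)^2 = 103.5034

$103.50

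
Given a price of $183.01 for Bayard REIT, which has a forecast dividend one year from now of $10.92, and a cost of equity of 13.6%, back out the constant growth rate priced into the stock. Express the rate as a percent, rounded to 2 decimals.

From P₀ = D₁/(r − g), the implied growth is g = r − D₁/P₀.
g = 0.136 − 10.92/183.01 = 0.136 − 0.05967 = 0.07633

7.63%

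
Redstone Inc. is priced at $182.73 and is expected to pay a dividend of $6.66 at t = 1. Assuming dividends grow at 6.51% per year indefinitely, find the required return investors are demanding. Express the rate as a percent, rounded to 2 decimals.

Rearranging the constant-growth DDM: r = D₁/P₀ + g.
r = 6.6600 / 182.73 + 0.0651 = 0.03645 + 0.0651 = 0.10155

10.15%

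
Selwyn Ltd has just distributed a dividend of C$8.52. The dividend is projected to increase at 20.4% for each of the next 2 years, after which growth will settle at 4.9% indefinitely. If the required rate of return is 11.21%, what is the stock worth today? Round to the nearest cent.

C$185.23

Two-stage DDM. Project D₁…D_2 at 0.204, terminal growth 0.049, discount at r = 0.1121.
D_1 = 10.2581
D_2 = 12.3507
Terminal value at t=2: TV = D_3/(r−g) = 12.9559/(0.1121−0.049) = 205.3235
P₀ = 10.2581/(1+0.1121)^1 + 12.3507/(1+0.1121)^2 + 205.3235/(1+0.1121)^2 = 185.2268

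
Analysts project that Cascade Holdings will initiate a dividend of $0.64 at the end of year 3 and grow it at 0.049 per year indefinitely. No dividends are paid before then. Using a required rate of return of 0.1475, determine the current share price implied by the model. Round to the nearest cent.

$4.93

Deferred-dividend DDM. At t=2 the remaining stream is a growing perpetuity with first payment D_3 = 0.64.
V_2 = D_3/(r−g) = 0.64/(0.1475−0.049) = 6.4975
P₀ = V_2/(1+r)^2 = 6.4975/(1+0.1475)^2 = 4.9344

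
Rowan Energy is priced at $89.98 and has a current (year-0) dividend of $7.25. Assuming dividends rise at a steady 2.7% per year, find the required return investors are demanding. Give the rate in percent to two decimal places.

10.97%

Rearranging the constant-growth DDM: r = D₁/P₀ + g.
D₁ = 7.25 × (1 + 0.027) = 7.4457.
r = 7.4457 / 89.98 + 0.027 = 0.08275 + 0.027 = 0.10975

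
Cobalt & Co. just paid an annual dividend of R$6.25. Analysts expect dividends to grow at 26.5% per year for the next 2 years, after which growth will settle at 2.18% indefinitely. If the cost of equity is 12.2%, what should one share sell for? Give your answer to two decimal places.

R$96.01

Two-stage DDM. Project D₁…D_2 at 0.265, terminal growth 0.0218, discount at r = 0.122.
D_1 = 7.9063
D_2 = 10.0014
Terminal value at t=2: TV = D_3/(r−g) = 10.2194/(0.122−0.0218) = 101.9904
P₀ = 7.9063/(1+0.122)^1 + 10.0014/(1+0.122)^2 + 101.9904/(1+0.122)^2 = 96.0077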